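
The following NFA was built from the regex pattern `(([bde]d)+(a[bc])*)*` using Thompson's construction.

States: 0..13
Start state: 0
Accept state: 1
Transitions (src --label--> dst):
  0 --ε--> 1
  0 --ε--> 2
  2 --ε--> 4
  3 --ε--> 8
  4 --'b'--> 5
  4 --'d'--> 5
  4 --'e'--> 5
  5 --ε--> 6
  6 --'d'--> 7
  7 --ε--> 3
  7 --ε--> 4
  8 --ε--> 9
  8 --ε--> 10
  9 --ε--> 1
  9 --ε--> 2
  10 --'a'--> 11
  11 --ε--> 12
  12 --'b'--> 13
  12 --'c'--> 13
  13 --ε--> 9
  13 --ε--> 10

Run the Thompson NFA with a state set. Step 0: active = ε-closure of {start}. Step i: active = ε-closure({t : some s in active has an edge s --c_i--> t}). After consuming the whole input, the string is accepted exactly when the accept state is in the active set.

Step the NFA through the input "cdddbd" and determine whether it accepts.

Answer: REJECT

Steps:
start: ε-closure({0}) = {0,1,2,4}
'c' @ 1: {}  — no active states
rest 'dddbd' ignored (set empty)
end set {} — state 1 not in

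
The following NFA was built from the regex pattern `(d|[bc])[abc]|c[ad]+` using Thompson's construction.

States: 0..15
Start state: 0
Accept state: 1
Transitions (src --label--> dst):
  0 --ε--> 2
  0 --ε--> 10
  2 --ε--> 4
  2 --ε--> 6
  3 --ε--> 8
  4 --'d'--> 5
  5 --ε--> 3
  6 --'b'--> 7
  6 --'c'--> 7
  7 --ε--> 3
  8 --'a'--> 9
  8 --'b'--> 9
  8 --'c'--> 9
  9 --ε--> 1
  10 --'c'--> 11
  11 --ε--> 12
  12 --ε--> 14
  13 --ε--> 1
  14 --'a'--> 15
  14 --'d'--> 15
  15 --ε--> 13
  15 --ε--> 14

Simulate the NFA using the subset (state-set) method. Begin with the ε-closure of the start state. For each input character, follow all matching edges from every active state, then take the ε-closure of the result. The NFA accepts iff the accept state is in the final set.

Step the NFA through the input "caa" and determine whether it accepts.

Answer: ACCEPT

Steps:
start: ε-closure({0}) = {0,2,4,6,10}
'c' @ 1: {3,7,8,11,12,14}
'a' @ 2: {1,9,13,14,15}  ✓accept
'a' @ 3: {1,13,14,15}  ✓accept
final: {1,13,14,15}; accept 1 in set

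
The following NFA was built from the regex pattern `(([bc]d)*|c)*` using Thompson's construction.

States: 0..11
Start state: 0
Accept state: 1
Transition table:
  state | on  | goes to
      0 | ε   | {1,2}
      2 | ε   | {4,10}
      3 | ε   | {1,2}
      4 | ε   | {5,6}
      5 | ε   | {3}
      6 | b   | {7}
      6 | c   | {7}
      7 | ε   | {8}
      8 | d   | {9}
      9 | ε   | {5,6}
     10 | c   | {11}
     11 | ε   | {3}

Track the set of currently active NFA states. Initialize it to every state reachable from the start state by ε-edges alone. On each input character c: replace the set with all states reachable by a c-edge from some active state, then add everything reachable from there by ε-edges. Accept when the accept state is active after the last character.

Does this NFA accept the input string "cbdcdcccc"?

S₀ = ε-closure({0}) = {0,1,2,3,4,5,6,10}
'c' @ 1: {1,2,3,4,5,6,7,8,10,11}  (accept∈set)
'b' @ 2: {7,8}
'd' @ 3: {1,2,3,4,5,6,9,10}  (accept∈set)
'c' @ 4: {1,2,3,4,5,6,7,8,10,11}  (accept∈set)
'd' @ 5: {1,2,3,4,5,6,9,10}  (accept∈set)
'c' @ 6: {1,2,3,4,5,6,7,8,10,11}  (accept∈set)
'c' @ 7: {1,2,3,4,5,6,7,8,10,11}  (accept∈set)
'c' @ 8: {1,2,3,4,5,6,7,8,10,11}  (accept∈set)
'c' @ 9: {1,2,3,4,5,6,7,8,10,11}  (accept∈set)
after full input: {1,2,3,4,5,6,7,8,10,11}  (accept=1 in)

Answer: ACCEPT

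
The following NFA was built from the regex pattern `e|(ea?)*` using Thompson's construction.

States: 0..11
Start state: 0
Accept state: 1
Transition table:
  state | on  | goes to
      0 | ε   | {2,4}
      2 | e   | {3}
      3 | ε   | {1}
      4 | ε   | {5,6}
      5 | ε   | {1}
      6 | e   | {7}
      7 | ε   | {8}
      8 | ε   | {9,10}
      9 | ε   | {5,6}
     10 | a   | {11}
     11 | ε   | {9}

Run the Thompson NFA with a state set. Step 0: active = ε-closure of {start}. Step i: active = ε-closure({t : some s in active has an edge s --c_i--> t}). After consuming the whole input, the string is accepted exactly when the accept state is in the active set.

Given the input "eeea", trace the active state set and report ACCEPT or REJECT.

Answer: ACCEPT

Derivation:
S₀ = ε-closure({0}) = {0,1,2,4,5,6}
'e' @ 1: {1,3,5,6,7,8,9,10}  (accept∈set)
'e' @ 2: {1,5,6,7,8,9,10}  (accept∈set)
'e' @ 3: {1,5,6,7,8,9,10}  (accept∈set)
'a' @ 4: {1,5,6,9,11}  (accept∈set)
end set {1,5,6,9,11} — state 1 in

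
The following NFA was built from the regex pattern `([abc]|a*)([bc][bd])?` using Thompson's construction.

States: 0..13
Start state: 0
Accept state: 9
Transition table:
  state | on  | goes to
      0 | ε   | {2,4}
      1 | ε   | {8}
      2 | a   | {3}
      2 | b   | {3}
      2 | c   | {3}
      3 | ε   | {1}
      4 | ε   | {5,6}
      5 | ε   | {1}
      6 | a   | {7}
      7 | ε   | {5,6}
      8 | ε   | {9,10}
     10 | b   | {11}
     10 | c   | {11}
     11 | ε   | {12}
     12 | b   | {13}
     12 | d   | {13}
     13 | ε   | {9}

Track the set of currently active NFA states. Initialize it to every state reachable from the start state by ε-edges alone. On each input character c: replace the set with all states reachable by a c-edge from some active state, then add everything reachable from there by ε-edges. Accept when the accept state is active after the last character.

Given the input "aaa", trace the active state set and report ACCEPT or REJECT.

initial (ε-close {0}): {0,1,2,4,5,6,8,9,10}
'a' @ 1: {1,3,5,6,7,8,9,10}  (accept∈set)
'a' @ 2: {1,5,6,7,8,9,10}  (accept∈set)
'a' @ 3: {1,5,6,7,8,9,10}  (accept∈set)
after full input: {1,5,6,7,8,9,10}  (accept=9 in)

Answer: ACCEPT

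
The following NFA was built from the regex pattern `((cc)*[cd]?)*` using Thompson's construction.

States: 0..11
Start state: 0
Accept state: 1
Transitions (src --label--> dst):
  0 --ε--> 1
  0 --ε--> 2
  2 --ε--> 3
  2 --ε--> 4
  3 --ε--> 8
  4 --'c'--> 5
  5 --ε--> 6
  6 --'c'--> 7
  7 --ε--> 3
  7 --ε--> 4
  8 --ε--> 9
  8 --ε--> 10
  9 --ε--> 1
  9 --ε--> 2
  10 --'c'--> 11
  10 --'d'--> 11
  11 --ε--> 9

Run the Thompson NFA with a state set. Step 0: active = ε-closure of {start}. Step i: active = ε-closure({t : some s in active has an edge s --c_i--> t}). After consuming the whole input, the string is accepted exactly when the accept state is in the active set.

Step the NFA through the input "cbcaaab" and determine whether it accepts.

start: ε-closure({0}) = {0,1,2,3,4,8,9,10}
'c' @ 1: {1,2,3,4,5,6,8,9,10,11}  [accepting]
'b' @ 2: {}  — state set empty
rest 'caaab' ignored (set empty)
end set {} — state 1 not in

Answer: REJECT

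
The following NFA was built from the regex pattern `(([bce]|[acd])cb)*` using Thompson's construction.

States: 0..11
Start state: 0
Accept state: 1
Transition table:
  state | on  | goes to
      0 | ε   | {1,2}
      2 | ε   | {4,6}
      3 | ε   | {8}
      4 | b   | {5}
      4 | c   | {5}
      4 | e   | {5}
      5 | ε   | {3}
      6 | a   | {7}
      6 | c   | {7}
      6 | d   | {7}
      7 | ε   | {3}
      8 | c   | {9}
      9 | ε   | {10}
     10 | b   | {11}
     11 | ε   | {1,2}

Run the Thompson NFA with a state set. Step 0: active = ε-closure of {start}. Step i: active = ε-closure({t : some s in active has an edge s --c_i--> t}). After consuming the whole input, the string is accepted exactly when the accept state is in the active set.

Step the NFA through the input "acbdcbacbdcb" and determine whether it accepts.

Answer: ACCEPT

Steps:
initial (ε-close {0}): {0,1,2,4,6}
'a' @ 1: {3,7,8}
'c' @ 2: {9,10}
'b' @ 3: {1,2,4,6,11}  (accept∈set)
'd' @ 4: {3,7,8}
'c' @ 5: {9,10}
'b' @ 6: {1,2,4,6,11}  (accept∈set)
'a' @ 7: {3,7,8}
'c' @ 8: {9,10}
'b' @ 9: {1,2,4,6,11}  (accept∈set)
'd' @ 10: {3,7,8}
'c' @ 11: {9,10}
'b' @ 12: {1,2,4,6,11}  (accept∈set)
after full input: {1,2,4,6,11}  (accept=1 in)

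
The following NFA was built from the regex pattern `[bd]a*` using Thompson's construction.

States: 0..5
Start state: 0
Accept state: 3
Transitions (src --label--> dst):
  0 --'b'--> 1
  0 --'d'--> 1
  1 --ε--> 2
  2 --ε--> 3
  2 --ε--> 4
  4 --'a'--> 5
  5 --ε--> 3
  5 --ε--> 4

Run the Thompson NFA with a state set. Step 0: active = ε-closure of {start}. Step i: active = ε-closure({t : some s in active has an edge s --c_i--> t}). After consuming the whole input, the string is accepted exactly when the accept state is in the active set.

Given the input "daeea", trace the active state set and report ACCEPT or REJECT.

Answer: REJECT

Steps:
start: ε-closure({0}) = {0}
'd' @ 1: {1,2,3,4}  (accept∈set)
'a' @ 2: {3,4,5}  (accept∈set)
'e' @ 3: {}  — state set empty
rest 'ea' ignored (set empty)
after full input: {}  (accept=3 not in)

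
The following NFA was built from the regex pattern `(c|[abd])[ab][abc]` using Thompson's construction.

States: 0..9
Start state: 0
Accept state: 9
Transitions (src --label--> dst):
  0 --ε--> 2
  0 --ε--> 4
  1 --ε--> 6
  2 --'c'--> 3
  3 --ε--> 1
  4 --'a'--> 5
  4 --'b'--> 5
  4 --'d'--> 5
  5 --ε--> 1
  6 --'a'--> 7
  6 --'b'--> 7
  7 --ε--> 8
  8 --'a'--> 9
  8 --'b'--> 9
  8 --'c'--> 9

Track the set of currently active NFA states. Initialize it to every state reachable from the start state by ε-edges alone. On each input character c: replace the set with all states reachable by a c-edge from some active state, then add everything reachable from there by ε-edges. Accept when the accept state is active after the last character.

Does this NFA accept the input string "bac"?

Answer: ACCEPT

Trace:
S₀ = ε-closure({0}) = {0,2,4}
'b' @ 1: {1,5,6}
'a' @ 2: {7,8}
'c' @ 3: {9}  ✓accept
final: {9}; accept 9 in set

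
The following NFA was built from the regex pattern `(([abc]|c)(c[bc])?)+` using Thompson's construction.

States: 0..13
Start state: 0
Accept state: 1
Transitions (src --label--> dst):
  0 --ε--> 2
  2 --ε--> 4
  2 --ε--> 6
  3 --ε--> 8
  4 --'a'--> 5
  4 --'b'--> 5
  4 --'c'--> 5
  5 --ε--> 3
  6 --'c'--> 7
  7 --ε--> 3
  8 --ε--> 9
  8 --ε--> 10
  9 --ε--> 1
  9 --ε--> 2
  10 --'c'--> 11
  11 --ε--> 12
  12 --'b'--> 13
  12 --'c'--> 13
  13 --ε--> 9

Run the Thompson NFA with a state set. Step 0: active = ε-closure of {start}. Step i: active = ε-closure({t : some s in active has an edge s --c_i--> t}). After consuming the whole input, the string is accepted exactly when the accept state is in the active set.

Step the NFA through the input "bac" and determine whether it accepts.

initial (ε-close {0}): {0,2,4,6}
'b' @ 1: {1,2,3,4,5,6,8,9,10}  ✓accept
'a' @ 2: {1,2,3,4,5,6,8,9,10}  ✓accept
'c' @ 3: {1,2,3,4,5,6,7,8,9,10,11,12}  ✓accept
end set {1,2,3,4,5,6,7,8,9,10,11,12} — state 1 in

Answer: ACCEPT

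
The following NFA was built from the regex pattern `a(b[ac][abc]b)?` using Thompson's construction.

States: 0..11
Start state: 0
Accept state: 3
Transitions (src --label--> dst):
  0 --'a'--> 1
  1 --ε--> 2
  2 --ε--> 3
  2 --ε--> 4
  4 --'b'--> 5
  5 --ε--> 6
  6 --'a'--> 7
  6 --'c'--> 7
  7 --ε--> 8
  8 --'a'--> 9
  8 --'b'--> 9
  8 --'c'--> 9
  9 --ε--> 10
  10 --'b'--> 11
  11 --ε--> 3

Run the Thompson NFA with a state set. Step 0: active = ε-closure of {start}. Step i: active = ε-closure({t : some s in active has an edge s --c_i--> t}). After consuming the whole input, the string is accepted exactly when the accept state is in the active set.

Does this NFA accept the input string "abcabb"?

Answer: REJECT

Trace:
initial (ε-close {0}): {0}
'a' @ 1: {1,2,3,4}  ✓accept
'b' @ 2: {5,6}
'c' @ 3: {7,8}
'a' @ 4: {9,10}
'b' @ 5: {3,11}  ✓accept
'b' @ 6: {}  — dead — no transitions
end set {} — state 3 not in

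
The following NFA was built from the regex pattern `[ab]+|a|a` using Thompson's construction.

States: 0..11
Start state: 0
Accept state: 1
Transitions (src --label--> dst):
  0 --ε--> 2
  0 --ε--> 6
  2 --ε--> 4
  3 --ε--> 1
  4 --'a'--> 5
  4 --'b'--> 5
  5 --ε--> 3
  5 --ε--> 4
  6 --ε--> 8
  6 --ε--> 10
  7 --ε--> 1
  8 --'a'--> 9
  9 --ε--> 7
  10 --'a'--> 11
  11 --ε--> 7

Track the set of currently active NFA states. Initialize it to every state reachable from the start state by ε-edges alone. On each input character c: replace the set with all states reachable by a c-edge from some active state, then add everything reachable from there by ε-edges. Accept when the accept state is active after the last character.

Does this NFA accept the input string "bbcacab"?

start: ε-closure({0}) = {0,2,4,6,8,10}
'b' @ 1: {1,3,4,5}  (accept∈set)
'b' @ 2: {1,3,4,5}  (accept∈set)
'c' @ 3: {}  — no active states
rest 'acab' ignored (set empty)
final: {}; accept 1 not in set

Answer: REJECT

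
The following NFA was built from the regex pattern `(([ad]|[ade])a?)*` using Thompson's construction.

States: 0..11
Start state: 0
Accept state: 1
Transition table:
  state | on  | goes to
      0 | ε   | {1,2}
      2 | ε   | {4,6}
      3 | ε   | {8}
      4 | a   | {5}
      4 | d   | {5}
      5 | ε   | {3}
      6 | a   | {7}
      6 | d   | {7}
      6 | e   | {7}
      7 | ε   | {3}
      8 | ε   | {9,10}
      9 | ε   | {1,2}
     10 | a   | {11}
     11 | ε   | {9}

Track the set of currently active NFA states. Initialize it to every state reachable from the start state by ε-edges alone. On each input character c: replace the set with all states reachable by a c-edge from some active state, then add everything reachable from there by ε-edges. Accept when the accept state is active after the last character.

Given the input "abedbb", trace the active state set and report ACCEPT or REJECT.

Answer: REJECT

Derivation:
initial (ε-close {0}): {0,1,2,4,6}
'a' @ 1: {1,2,3,4,5,6,7,8,9,10}  [accepting]
'b' @ 2: {}  — state set empty
rest 'edbb' ignored (set empty)
final: {}; accept 1 not in set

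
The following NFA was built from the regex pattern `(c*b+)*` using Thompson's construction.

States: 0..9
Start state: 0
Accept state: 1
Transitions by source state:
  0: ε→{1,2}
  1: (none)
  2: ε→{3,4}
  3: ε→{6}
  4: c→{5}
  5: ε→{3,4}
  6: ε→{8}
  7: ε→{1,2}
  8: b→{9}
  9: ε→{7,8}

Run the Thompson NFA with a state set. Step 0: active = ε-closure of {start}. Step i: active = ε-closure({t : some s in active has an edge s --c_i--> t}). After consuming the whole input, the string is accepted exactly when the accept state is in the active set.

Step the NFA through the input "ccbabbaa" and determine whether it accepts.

Answer: REJECT

Derivation:
S₀ = ε-closure({0}) = {0,1,2,3,4,6,8}
'c' @ 1: {3,4,5,6,8}
'c' @ 2: {3,4,5,6,8}
'b' @ 3: {1,2,3,4,6,7,8,9}  (accept∈set)
'a' @ 4: {}  — no active states
rest 'bbaa' ignored (set empty)
final: {}; accept 1 not in set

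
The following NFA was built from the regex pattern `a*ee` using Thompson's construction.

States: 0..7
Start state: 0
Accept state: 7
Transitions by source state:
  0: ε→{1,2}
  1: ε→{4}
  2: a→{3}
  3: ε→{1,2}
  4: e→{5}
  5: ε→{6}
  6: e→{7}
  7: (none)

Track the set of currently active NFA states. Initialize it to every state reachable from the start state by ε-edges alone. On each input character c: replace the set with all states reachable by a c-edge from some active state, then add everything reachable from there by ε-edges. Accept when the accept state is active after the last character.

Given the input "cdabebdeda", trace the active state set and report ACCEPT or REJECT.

Answer: REJECT

Steps:
start: ε-closure({0}) = {0,1,2,4}
'c' @ 1: {}  — dead — no transitions
rest 'dabebdeda' ignored (set empty)
after full input: {}  (accept=7 not in)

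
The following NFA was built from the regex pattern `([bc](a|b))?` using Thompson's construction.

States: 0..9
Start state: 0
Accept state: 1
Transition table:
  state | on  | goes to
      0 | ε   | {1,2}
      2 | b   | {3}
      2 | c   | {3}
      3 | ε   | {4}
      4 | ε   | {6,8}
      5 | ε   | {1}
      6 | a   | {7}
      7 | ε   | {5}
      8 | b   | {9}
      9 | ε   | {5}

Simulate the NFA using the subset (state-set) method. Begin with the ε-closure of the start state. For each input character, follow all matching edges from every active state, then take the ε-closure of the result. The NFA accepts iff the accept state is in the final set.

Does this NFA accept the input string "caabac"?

start: ε-closure({0}) = {0,1,2}
'c' @ 1: {3,4,6,8}
'a' @ 2: {1,5,7}  (accept∈set)
'a' @ 3: {}  — dead — no transitions
rest 'bac' ignored (set empty)
after full input: {}  (accept=1 not in)

Answer: REJECT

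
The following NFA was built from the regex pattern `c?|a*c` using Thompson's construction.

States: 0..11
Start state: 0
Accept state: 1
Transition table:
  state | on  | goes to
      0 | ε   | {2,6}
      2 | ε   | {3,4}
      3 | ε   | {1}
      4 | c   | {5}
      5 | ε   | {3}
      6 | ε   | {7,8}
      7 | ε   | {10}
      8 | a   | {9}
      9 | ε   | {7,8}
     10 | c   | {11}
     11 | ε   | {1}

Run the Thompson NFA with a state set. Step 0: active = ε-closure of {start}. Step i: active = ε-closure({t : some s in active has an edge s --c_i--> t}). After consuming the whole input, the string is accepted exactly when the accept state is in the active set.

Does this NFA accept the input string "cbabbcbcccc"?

initial (ε-close {0}): {0,1,2,3,4,6,7,8,10}
'c' @ 1: {1,3,5,11}  ✓accept
'b' @ 2: {}  — dead — no transitions
rest 'abbcbcccc' ignored (set empty)
after full input: {}  (accept=1 not in)

Answer: REJECT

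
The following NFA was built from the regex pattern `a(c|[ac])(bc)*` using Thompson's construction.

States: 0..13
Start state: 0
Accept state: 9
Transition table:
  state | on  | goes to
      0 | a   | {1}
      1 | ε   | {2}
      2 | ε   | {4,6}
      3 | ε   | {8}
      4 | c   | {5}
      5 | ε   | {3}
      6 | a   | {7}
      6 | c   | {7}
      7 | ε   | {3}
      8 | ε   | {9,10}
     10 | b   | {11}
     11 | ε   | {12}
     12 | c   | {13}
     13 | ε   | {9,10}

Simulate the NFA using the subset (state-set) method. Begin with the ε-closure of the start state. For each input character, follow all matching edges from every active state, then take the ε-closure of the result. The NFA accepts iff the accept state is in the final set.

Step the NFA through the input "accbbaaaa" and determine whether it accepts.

Answer: REJECT

Trace:
start: ε-closure({0}) = {0}
'a' @ 1: {1,2,4,6}
'c' @ 2: {3,5,7,8,9,10}  (accept∈set)
'c' @ 3: {}  — no active states
rest 'bbaaaa' ignored (set empty)
end set {} — state 9 not in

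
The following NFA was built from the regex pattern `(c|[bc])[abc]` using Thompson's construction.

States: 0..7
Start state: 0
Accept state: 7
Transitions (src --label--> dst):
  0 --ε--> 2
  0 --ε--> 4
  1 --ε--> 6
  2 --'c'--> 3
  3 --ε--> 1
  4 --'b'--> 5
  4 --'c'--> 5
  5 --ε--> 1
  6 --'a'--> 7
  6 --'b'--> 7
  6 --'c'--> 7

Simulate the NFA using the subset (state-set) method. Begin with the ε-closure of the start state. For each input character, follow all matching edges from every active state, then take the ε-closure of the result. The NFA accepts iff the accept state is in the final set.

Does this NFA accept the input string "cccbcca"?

initial (ε-close {0}): {0,2,4}
'c' @ 1: {1,3,5,6}
'c' @ 2: {7}  ✓accept
'c' @ 3: {}  — state set empty
rest 'bcca' ignored (set empty)
end set {} — state 7 not in

Answer: REJECT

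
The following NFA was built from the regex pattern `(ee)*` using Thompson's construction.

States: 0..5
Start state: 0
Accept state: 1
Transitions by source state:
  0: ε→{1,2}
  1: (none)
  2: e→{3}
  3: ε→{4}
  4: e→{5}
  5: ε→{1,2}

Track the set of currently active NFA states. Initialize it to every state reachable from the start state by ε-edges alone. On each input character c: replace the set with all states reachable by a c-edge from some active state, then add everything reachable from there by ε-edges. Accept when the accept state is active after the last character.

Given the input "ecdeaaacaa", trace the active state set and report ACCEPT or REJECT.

Answer: REJECT

Derivation:
S₀ = ε-closure({0}) = {0,1,2}
'e' @ 1: {3,4}
'c' @ 2: {}  — dead — no transitions
rest 'deaaacaa' ignored (set empty)
after full input: {}  (accept=1 not in)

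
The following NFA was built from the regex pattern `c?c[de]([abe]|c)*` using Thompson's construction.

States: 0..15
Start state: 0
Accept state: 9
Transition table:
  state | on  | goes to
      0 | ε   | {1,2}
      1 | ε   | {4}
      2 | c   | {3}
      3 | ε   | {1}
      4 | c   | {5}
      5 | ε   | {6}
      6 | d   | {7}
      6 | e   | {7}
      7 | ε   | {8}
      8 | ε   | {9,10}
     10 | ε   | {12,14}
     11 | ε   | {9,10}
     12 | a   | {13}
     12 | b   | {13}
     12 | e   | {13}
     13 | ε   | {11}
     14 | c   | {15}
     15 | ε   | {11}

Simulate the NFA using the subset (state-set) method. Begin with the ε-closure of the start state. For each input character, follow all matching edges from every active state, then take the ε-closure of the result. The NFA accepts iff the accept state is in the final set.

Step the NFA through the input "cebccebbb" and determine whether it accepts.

initial (ε-close {0}): {0,1,2,4}
'c' @ 1: {1,3,4,5,6}
'e' @ 2: {7,8,9,10,12,14}  ✓accept
'b' @ 3: {9,10,11,12,13,14}  ✓accept
'c' @ 4: {9,10,11,12,14,15}  ✓accept
'c' @ 5: {9,10,11,12,14,15}  ✓accept
'e' @ 6: {9,10,11,12,13,14}  ✓accept
'b' @ 7: {9,10,11,12,13,14}  ✓accept
'b' @ 8: {9,10,11,12,13,14}  ✓accept
'b' @ 9: {9,10,11,12,13,14}  ✓accept
final: {9,10,11,12,13,14}; accept 9 in set

Answer: ACCEPT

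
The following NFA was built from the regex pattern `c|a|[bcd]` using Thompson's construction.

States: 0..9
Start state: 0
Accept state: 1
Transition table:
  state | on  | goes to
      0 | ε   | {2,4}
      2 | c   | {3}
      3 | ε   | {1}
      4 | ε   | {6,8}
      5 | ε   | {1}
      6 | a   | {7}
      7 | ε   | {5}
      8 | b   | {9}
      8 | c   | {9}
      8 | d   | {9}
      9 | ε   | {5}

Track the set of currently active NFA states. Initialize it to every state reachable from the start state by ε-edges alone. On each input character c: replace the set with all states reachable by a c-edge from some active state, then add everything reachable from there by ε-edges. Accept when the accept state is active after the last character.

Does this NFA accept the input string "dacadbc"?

Answer: REJECT

Steps:
start: ε-closure({0}) = {0,2,4,6,8}
'd' @ 1: {1,5,9}  [accepting]
'a' @ 2: {}  — dead — no transitions
rest 'cadbc' ignored (set empty)
final: {}; accept 1 not in set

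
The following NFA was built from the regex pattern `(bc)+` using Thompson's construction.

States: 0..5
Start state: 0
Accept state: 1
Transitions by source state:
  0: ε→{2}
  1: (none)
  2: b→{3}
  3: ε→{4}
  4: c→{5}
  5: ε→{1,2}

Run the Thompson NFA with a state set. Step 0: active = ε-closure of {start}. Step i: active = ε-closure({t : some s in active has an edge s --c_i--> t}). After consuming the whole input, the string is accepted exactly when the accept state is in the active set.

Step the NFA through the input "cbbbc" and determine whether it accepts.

S₀ = ε-closure({0}) = {0,2}
'c' @ 1: {}  — no active states
rest 'bbbc' ignored (set empty)
after full input: {}  (accept=1 not in)

Answer: REJECT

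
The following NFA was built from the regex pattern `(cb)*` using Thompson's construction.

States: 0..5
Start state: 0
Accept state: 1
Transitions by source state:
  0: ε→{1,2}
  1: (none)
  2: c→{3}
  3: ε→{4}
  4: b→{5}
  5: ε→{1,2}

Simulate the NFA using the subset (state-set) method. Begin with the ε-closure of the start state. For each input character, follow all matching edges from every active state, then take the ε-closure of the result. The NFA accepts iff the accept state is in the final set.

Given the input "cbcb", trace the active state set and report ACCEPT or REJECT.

Answer: ACCEPT

Derivation:
start: ε-closure({0}) = {0,1,2}
'c' @ 1: {3,4}
'b' @ 2: {1,2,5}  [accepting]
'c' @ 3: {3,4}
'b' @ 4: {1,2,5}  [accepting]
after full input: {1,2,5}  (accept=1 in)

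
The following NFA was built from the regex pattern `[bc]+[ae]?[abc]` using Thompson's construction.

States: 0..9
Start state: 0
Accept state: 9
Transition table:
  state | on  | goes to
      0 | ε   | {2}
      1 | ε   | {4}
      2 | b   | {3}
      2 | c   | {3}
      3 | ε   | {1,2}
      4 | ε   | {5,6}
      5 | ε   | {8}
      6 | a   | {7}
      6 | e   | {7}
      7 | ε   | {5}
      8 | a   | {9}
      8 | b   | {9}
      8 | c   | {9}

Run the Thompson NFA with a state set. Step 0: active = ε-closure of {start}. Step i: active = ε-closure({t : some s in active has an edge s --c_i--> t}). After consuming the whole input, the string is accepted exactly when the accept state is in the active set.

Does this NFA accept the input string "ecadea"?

initial (ε-close {0}): {0,2}
'e' @ 1: {}  — dead — no transitions
rest 'cadea' ignored (set empty)
final: {}; accept 9 not in set

Answer: REJECT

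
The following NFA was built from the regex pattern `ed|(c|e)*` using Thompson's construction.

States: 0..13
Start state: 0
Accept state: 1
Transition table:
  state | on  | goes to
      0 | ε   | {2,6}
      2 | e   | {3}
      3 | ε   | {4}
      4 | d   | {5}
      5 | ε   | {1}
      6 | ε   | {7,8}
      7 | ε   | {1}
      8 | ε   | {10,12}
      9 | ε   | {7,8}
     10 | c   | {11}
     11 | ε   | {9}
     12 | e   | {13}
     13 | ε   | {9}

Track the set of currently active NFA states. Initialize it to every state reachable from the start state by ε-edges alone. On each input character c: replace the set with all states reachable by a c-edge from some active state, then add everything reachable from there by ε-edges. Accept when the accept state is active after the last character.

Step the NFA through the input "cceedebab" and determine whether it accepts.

Answer: REJECT

Derivation:
start: ε-closure({0}) = {0,1,2,6,7,8,10,12}
'c' @ 1: {1,7,8,9,10,11,12}  ✓accept
'c' @ 2: {1,7,8,9,10,11,12}  ✓accept
'e' @ 3: {1,7,8,9,10,12,13}  ✓accept
'e' @ 4: {1,7,8,9,10,12,13}  ✓accept
'd' @ 5: {}  — dead — no transitions
rest 'ebab' ignored (set empty)
end set {} — state 1 not in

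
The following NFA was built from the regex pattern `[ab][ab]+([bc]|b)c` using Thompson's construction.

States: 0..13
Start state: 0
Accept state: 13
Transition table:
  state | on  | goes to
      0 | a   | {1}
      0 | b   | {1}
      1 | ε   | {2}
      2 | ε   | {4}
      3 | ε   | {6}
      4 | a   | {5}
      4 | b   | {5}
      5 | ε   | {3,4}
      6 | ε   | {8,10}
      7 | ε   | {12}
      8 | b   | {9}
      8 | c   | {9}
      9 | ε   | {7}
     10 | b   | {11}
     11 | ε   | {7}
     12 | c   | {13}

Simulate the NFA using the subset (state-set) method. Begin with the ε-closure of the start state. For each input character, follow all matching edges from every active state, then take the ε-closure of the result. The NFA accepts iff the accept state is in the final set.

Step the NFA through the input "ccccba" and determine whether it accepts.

initial (ε-close {0}): {0}
'c' @ 1: {}  — state set empty
rest 'cccba' ignored (set empty)
final: {}; accept 13 not in set

Answer: REJECT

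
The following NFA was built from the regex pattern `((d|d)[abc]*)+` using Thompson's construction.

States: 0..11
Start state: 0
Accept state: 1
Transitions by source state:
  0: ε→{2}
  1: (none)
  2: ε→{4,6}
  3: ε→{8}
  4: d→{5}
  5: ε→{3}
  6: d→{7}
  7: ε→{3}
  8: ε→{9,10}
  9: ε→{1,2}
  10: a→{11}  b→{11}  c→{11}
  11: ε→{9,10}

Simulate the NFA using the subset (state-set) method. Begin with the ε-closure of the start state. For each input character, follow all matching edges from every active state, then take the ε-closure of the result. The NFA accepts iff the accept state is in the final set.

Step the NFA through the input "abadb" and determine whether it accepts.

Answer: REJECT

Derivation:
start: ε-closure({0}) = {0,2,4,6}
'a' @ 1: {}  — state set empty
rest 'badb' ignored (set empty)
after full input: {}  (accept=1 not in)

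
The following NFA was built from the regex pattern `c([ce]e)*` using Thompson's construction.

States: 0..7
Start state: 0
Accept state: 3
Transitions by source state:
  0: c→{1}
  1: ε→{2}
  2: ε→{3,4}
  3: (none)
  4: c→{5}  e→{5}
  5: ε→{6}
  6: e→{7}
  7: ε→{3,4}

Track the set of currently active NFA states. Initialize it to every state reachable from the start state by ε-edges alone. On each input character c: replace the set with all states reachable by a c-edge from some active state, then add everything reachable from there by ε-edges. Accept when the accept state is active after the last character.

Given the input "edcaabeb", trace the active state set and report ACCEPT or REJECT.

start: ε-closure({0}) = {0}
'e' @ 1: {}  — dead — no transitions
rest 'dcaabeb' ignored (set empty)
end set {} — state 3 not in

Answer: REJECT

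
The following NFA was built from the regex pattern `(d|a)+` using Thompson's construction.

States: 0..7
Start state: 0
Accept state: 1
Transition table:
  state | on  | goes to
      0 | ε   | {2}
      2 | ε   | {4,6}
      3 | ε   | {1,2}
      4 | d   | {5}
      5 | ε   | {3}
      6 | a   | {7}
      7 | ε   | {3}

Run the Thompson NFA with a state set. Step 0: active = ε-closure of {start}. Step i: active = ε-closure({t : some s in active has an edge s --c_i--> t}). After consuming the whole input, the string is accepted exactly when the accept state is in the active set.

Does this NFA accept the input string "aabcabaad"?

Answer: REJECT

Trace:
initial (ε-close {0}): {0,2,4,6}
'a' @ 1: {1,2,3,4,6,7}  [accepting]
'a' @ 2: {1,2,3,4,6,7}  [accepting]
'b' @ 3: {}  — dead — no transitions
rest 'cabaad' ignored (set empty)
final: {}; accept 1 not in set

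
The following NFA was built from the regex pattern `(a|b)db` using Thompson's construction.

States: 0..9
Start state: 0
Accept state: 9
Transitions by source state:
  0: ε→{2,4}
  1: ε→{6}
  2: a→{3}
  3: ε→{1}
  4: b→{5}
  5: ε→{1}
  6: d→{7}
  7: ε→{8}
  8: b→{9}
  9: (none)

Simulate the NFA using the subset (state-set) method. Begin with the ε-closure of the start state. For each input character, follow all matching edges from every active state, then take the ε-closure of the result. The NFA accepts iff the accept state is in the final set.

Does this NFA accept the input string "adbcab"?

Answer: REJECT

Trace:
S₀ = ε-closure({0}) = {0,2,4}
'a' @ 1: {1,3,6}
'd' @ 2: {7,8}
'b' @ 3: {9}  ✓accept
'c' @ 4: {}  — no active states
rest 'ab' ignored (set empty)
end set {} — state 9 not in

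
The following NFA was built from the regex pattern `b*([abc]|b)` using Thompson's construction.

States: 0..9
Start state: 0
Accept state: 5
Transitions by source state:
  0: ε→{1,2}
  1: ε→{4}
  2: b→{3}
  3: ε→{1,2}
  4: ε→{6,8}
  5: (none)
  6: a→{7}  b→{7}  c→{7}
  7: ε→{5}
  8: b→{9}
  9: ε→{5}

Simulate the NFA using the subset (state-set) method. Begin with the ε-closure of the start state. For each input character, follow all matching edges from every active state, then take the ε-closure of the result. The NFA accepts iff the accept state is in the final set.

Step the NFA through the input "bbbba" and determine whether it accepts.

Answer: ACCEPT

Steps:
S₀ = ε-closure({0}) = {0,1,2,4,6,8}
'b' @ 1: {1,2,3,4,5,6,7,8,9}  ✓accept
'b' @ 2: {1,2,3,4,5,6,7,8,9}  ✓accept
'b' @ 3: {1,2,3,4,5,6,7,8,9}  ✓accept
'b' @ 4: {1,2,3,4,5,6,7,8,9}  ✓accept
'a' @ 5: {5,7}  ✓accept
after full input: {5,7}  (accept=5 in)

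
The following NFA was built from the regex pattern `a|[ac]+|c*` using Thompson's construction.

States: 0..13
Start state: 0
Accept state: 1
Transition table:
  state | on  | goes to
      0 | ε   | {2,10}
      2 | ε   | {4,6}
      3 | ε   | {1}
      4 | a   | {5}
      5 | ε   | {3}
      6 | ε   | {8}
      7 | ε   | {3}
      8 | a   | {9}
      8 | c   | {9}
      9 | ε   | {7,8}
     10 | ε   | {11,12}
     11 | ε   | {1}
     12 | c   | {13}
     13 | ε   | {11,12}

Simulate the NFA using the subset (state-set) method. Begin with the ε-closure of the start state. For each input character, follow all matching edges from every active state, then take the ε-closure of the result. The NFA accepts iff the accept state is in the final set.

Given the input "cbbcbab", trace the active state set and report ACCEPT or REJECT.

Answer: REJECT

Derivation:
start: ε-closure({0}) = {0,1,2,4,6,8,10,11,12}
'c' @ 1: {1,3,7,8,9,11,12,13}  [accepting]
'b' @ 2: {}  — dead — no transitions
rest 'bcbab' ignored (set empty)
final: {}; accept 1 not in set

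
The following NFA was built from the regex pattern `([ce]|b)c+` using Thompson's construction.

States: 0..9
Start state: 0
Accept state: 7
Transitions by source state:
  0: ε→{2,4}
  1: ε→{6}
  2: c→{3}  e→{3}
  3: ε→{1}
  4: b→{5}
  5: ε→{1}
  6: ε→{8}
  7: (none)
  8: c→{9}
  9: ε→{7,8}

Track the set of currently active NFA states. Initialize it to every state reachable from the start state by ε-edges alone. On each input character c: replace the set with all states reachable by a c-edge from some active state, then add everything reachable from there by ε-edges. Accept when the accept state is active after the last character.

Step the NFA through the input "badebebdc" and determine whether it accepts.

Answer: REJECT

Derivation:
start: ε-closure({0}) = {0,2,4}
'b' @ 1: {1,5,6,8}
'a' @ 2: {}  — no active states
rest 'debebdc' ignored (set empty)
after full input: {}  (accept=7 not in)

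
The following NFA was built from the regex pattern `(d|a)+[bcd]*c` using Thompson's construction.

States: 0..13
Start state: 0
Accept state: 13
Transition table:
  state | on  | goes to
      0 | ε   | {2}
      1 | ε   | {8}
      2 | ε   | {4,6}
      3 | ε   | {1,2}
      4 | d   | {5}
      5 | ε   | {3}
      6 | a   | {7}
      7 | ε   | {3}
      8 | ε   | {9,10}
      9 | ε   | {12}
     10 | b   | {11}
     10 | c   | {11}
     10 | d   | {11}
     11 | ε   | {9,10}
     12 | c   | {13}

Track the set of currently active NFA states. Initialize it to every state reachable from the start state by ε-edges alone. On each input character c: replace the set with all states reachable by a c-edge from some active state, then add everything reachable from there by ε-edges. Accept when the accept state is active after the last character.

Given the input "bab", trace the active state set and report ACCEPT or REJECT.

Answer: REJECT

Derivation:
S₀ = ε-closure({0}) = {0,2,4,6}
'b' @ 1: {}  — state set empty
rest 'ab' ignored (set empty)
final: {}; accept 13 not in set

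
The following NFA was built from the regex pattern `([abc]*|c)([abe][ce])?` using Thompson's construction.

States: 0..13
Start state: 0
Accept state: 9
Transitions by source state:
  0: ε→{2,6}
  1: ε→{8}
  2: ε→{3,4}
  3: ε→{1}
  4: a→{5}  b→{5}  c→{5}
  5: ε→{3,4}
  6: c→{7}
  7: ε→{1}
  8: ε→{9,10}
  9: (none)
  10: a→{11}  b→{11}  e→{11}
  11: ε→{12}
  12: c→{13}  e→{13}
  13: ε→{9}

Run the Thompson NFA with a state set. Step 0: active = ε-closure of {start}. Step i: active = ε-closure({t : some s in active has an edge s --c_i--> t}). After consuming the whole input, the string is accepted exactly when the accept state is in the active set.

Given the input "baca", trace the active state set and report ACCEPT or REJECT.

initial (ε-close {0}): {0,1,2,3,4,6,8,9,10}
'b' @ 1: {1,3,4,5,8,9,10,11,12}  [accepting]
'a' @ 2: {1,3,4,5,8,9,10,11,12}  [accepting]
'c' @ 3: {1,3,4,5,8,9,10,13}  [accepting]
'a' @ 4: {1,3,4,5,8,9,10,11,12}  [accepting]
end set {1,3,4,5,8,9,10,11,12} — state 9 in

Answer: ACCEPT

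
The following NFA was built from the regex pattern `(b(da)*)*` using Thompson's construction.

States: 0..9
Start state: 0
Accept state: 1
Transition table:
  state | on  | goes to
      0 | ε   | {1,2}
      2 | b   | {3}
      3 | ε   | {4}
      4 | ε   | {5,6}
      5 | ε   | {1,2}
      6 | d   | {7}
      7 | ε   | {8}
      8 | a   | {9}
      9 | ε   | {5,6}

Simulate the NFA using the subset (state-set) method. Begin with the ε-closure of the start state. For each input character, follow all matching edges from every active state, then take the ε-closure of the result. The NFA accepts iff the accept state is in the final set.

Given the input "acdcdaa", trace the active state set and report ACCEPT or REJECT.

Answer: REJECT

Derivation:
start: ε-closure({0}) = {0,1,2}
'a' @ 1: {}  — dead — no transitions
rest 'cdcdaa' ignored (set empty)
final: {}; accept 1 not in set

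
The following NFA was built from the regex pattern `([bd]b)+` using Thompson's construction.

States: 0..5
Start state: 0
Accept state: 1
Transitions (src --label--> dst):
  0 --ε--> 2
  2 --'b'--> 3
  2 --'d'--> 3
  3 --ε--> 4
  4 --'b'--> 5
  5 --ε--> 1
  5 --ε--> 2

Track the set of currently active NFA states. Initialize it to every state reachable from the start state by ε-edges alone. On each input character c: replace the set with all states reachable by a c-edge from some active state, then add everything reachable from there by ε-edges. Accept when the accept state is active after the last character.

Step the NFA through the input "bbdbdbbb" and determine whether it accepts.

Answer: ACCEPT

Trace:
start: ε-closure({0}) = {0,2}
'b' @ 1: {3,4}
'b' @ 2: {1,2,5}  (accept∈set)
'd' @ 3: {3,4}
'b' @ 4: {1,2,5}  (accept∈set)
'd' @ 5: {3,4}
'b' @ 6: {1,2,5}  (accept∈set)
'b' @ 7: {3,4}
'b' @ 8: {1,2,5}  (accept∈set)
final: {1,2,5}; accept 1 in set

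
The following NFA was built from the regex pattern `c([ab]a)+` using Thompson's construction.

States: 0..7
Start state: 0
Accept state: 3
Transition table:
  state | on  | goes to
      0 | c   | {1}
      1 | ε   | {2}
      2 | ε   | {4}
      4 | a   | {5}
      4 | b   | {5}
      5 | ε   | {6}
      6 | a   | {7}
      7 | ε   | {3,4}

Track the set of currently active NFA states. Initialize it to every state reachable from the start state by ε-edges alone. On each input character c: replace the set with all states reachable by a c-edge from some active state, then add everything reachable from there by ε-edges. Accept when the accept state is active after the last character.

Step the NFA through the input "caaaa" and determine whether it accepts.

Answer: ACCEPT

Trace:
start: ε-closure({0}) = {0}
'c' @ 1: {1,2,4}
'a' @ 2: {5,6}
'a' @ 3: {3,4,7}  (accept∈set)
'a' @ 4: {5,6}
'a' @ 5: {3,4,7}  (accept∈set)
final: {3,4,7}; accept 3 in set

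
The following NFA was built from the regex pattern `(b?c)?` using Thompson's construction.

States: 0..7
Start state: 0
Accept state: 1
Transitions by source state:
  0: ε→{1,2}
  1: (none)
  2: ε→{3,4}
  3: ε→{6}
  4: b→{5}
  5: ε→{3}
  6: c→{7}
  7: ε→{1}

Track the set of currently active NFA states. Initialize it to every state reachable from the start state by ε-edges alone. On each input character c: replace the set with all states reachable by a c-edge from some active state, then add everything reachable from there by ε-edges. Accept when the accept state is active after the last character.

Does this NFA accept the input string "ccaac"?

Answer: REJECT

Trace:
S₀ = ε-closure({0}) = {0,1,2,3,4,6}
'c' @ 1: {1,7}  [accepting]
'c' @ 2: {}  — no active states
rest 'aac' ignored (set empty)
final: {}; accept 1 not in set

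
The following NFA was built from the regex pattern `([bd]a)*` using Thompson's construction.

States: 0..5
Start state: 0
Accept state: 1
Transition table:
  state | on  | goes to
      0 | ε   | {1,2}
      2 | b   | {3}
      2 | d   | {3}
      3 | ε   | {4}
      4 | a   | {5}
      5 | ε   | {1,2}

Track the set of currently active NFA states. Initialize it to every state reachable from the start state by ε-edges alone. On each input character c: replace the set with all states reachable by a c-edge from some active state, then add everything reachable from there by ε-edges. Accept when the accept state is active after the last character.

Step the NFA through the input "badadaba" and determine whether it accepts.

initial (ε-close {0}): {0,1,2}
'b' @ 1: {3,4}
'a' @ 2: {1,2,5}  (accept∈set)
'd' @ 3: {3,4}
'a' @ 4: {1,2,5}  (accept∈set)
'd' @ 5: {3,4}
'a' @ 6: {1,2,5}  (accept∈set)
'b' @ 7: {3,4}
'a' @ 8: {1,2,5}  (accept∈set)
final: {1,2,5}; accept 1 in set

Answer: ACCEPT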